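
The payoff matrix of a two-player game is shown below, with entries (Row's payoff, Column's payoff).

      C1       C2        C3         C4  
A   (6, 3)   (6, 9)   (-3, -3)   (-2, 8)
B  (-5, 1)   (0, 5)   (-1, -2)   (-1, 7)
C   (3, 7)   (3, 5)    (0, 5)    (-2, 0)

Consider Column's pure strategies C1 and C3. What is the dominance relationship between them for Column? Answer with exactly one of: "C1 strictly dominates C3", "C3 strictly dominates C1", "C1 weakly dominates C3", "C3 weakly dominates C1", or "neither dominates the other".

C1's payoffs vs C3's, by Row's action — A: 3>-3, B: 1>-2, C: 7>5.
Every comparison favours C1, so C1 strictly dominates C3.

C1 strictly dominates C3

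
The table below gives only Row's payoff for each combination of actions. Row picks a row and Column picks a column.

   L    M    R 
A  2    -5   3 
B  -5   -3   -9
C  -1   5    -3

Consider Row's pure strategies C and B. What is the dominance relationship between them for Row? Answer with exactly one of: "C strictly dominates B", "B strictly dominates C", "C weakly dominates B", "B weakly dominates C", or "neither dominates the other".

C strictly dominates B

C's payoffs vs B's, by Column's action — L: -1>-5, M: 5>-3, R: -3>-9.
Every comparison favours C, so C strictly dominates B.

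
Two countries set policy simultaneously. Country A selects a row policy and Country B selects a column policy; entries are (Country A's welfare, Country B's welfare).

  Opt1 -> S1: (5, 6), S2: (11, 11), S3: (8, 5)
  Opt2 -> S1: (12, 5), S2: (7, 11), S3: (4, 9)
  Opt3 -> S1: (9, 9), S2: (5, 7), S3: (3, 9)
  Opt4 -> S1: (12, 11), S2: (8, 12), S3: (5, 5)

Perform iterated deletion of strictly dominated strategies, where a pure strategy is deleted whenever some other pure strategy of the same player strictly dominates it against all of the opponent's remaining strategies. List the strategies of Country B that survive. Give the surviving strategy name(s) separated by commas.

For Country A, Opt2 strictly dominates Opt3 on the remaining columns (S1: 12>9, S2: 7>5, S3: 4>3); eliminate Opt3.
For Country B, S2 strictly dominates S1 on the remaining rows (Opt1: 11>6, Opt2: 11>5, Opt4: 12>11); eliminate S1.
Row Opt2 is eliminated: Opt1 beats it against every remaining column (S2: 11>7, S3: 8>4).
For Country A, Opt1 strictly dominates Opt4 on the remaining columns (S2: 11>8, S3: 8>5); eliminate Opt4.
Column S3 is eliminated: S2 beats it against every remaining row (Opt1: 11>5).
Among the remaining strategies, none is strictly dominated by another pure strategy of the same player, so the elimination stops.
Surviving strategies — Country A: {Opt1}; Country B: {S2}.

S2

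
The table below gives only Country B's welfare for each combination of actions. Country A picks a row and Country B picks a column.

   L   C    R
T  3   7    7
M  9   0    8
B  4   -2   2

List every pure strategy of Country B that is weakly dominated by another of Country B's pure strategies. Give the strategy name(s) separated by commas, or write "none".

C

L is not dominated — it holds its own against C at M (9>0); R at M (9>8).
C: dominated, since R does at least as well everywhere (T: 7=7, M: 8>0, B: 2>-2).
R: no other strategy beats it everywhere (L at T (7>3); C at M (8>0)).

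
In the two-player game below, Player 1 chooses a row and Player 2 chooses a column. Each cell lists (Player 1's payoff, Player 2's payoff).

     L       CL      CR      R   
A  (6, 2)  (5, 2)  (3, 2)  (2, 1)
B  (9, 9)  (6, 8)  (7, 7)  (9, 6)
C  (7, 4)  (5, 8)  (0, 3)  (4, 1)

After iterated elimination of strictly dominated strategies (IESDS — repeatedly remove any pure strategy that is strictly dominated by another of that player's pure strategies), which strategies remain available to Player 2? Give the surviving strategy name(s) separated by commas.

For Player 1, B strictly dominates A on the remaining columns (L: 9>6, CL: 6>5, CR: 7>3, R: 9>2); eliminate A.
For Player 1, B strictly dominates C on the remaining columns (L: 9>7, CL: 6>5, CR: 7>0, R: 9>4); eliminate C.
Column CL is eliminated: L beats it against every remaining row (B: 9>8).
For Player 2, L strictly dominates CR on the remaining rows (B: 9>7); eliminate CR.
For Player 2, L strictly dominates R on the remaining rows (B: 9>6); eliminate R.
Among the remaining strategies, none is strictly dominated by another pure strategy of the same player, so the elimination stops.
Surviving strategies — Player 1: {B}; Player 2: {L}.

L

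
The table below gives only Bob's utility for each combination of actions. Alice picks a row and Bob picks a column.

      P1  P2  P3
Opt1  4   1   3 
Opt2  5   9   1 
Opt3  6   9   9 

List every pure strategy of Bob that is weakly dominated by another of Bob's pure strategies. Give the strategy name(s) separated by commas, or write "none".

none

Nothing dominates P1: P2 at Opt1 (4>1); P3 at Opt1 (4>3).
P2 is not dominated — it holds its own against P1 at Opt2 (9>5); P3 at Opt2 (9>1).
Nothing dominates P3: P1 at Opt3 (9>6); P2 at Opt1 (3>1).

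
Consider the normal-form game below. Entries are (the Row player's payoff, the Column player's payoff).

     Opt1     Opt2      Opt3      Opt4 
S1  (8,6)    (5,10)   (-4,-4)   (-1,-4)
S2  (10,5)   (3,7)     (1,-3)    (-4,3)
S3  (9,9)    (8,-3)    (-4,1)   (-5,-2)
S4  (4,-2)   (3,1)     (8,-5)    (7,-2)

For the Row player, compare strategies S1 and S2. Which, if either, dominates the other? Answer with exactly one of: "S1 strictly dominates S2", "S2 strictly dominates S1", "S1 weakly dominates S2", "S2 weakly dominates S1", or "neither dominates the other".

Compare S1 to S2 across each opponent action: Opt1: 8<10, Opt2: 5>3, Opt3: -4<1, Opt4: -1>-4.
S1 does better at Opt2, Opt4 but worse at Opt1, Opt3; neither strategy dominates the other.

neither dominates the other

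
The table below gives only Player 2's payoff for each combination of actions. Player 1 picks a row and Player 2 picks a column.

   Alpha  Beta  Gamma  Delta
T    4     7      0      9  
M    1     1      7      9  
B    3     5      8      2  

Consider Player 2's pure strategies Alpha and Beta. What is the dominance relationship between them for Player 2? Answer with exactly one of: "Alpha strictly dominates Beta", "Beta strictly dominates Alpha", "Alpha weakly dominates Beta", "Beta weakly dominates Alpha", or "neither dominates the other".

Alpha's payoffs vs Beta's, by Player 1's action — T: 4<7, M: 1=1, B: 3<5.
Beta is at least as good everywhere and strictly better somewhere (tied at M), so Beta weakly dominates Alpha.

Beta weakly dominates Alpha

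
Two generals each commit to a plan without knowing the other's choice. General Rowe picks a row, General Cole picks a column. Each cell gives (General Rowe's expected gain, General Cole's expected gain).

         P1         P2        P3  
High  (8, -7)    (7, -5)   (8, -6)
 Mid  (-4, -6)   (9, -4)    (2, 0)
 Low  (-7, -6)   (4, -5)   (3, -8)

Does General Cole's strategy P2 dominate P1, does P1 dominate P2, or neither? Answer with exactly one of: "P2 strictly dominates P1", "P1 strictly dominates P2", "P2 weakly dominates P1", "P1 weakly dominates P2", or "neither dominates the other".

Compare P2 to P1 across each choice by General Rowe: High: -5>-7, Mid: -4>-6, Low: -5>-6.
P2 gives a strictly higher payoff against each choice by General Rowe, so P2 strictly dominates P1.

P2 strictly dominates P1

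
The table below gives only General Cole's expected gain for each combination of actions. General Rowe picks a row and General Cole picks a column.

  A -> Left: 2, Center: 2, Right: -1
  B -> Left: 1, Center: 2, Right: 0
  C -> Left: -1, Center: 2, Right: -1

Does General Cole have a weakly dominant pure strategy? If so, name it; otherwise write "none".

Center

Center vs Left: A: 2=2, B: 2>1, C: 2>-1.
Center vs Right: A: 2>-1, B: 2>0, C: 2>-1.
Center is at least as good as every other strategy against every opponent action, so it is weakly dominant.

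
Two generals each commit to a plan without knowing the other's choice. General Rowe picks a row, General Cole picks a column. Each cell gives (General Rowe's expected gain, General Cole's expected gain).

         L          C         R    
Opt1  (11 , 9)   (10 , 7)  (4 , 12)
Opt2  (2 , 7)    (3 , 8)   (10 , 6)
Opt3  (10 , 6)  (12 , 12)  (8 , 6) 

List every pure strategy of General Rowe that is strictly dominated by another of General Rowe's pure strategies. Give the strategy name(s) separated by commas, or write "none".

Opt1: no other strategy beats it everywhere (Opt2 at L (11>2); Opt3 at L (11>10)).
Nothing dominates Opt2: Opt1 at R (10>4); Opt3 at R (10>8).
Nothing dominates Opt3: Opt1 at C (12>10); Opt2 at L (10>2).

none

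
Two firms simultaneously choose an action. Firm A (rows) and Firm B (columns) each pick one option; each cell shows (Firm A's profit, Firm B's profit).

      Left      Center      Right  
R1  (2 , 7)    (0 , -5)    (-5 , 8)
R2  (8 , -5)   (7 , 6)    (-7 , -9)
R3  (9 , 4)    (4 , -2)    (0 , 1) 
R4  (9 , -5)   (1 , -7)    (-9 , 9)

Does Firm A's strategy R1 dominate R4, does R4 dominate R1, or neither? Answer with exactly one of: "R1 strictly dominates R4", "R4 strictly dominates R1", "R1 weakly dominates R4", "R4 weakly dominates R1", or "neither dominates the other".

neither dominates the other

R1's payoffs vs R4's, by Firm B's action — Left: 2<9, Center: 0<1, Right: -5>-9.
R1 does better at Right but worse at Left, Center; neither strategy dominates the other.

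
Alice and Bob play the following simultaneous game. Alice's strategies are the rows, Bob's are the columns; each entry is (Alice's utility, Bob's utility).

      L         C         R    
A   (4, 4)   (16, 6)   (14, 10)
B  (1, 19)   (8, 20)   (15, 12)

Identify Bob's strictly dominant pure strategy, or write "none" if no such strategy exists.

none

L fails to dominate C at A (4<6).
C fails to dominate R at A (6<10).
R fails to dominate L at B (12<19).
No single strategy dominates all the others.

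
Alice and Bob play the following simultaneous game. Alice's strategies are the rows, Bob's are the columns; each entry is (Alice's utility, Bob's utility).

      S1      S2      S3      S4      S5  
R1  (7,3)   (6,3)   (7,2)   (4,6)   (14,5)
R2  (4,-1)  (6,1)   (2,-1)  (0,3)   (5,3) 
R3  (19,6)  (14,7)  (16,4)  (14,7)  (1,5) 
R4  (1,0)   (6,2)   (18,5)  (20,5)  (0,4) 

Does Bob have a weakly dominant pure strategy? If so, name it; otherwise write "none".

S4 vs S1: R1: 6>3, R2: 3>-1, R3: 7>6, R4: 5>0.
S4 vs S2: R1: 6>3, R2: 3>1, R3: 7=7, R4: 5>2.
S4 vs S3: R1: 6>2, R2: 3>-1, R3: 7>4, R4: 5=5.
S4 vs S5: R1: 6>5, R2: 3=3, R3: 7>5, R4: 5>4.
S4 is at least as good as every other strategy against every opponent action, so it is weakly dominant.

S4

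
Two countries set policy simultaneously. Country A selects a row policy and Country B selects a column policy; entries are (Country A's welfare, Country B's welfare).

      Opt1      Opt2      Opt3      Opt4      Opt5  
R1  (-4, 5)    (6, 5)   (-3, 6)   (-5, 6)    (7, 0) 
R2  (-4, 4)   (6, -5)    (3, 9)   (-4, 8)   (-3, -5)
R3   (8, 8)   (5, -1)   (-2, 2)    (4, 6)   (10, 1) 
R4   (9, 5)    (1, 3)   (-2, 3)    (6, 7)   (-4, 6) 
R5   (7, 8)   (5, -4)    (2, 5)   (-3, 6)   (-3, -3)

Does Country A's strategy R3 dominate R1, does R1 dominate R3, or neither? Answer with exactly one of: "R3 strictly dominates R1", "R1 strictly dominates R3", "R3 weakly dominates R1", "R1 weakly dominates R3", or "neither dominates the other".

Compare R3 to R1 across each opponent action: Opt1: 8>-4, Opt2: 5<6, Opt3: -2>-3, Opt4: 4>-5, Opt5: 10>7.
R3 does better at Opt1, Opt3, Opt4, Opt5 but worse at Opt2; neither strategy dominates the other.

neither dominates the other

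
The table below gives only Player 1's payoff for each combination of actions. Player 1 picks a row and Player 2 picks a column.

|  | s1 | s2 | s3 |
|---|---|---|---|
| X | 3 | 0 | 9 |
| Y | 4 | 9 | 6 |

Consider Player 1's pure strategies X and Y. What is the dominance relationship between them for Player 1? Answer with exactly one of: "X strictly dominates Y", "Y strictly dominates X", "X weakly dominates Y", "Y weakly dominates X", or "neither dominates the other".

neither dominates the other

Compare X to Y across each opponent action: s1: 3<4, s2: 0<9, s3: 9>6.
X does better at s3 but worse at s1, s2; neither strategy dominates the other.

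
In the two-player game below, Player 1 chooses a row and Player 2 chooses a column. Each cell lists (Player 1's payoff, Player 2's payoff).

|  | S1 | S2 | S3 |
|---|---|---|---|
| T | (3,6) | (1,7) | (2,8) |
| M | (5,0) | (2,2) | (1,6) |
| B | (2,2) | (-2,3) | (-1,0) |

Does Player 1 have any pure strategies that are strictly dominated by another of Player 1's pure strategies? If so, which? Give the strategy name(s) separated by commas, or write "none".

Nothing dominates T: M at S3 (2>1); B at S1 (3>2).
M is not dominated — it holds its own against T at S1 (5>3); B at S1 (5>2).
B: dominated, since T does at least as well everywhere (S1: 3>2, S2: 1>-2, S3: 2>-1).

B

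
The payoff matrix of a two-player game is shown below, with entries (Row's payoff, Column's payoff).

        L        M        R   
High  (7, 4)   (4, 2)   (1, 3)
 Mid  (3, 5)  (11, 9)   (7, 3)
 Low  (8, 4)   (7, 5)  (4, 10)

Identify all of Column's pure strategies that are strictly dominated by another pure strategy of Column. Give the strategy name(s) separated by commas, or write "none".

L: no other strategy beats it everywhere (M at High (4>2); R at High (4>3)).
M is not dominated — it holds its own against L at Mid (9>5); R at Mid (9>3).
Nothing dominates R: L at Low (10>4); M at High (3>2).

none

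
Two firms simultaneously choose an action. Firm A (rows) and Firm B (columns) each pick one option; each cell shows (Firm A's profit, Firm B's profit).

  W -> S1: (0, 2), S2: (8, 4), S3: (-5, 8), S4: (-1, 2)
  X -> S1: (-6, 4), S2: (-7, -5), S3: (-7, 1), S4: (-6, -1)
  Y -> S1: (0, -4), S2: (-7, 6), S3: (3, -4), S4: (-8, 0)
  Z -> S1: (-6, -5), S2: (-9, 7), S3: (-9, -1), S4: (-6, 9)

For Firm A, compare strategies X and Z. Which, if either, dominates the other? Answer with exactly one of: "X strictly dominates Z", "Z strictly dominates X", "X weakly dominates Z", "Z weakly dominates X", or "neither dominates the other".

X weakly dominates Z

Compare X to Z across each choice by Firm B: S1: -6=-6, S2: -7>-9, S3: -7>-9, S4: -6=-6.
X is at least as good everywhere and strictly better somewhere (tied only at S1, S4), so X weakly but not strictly dominates Z.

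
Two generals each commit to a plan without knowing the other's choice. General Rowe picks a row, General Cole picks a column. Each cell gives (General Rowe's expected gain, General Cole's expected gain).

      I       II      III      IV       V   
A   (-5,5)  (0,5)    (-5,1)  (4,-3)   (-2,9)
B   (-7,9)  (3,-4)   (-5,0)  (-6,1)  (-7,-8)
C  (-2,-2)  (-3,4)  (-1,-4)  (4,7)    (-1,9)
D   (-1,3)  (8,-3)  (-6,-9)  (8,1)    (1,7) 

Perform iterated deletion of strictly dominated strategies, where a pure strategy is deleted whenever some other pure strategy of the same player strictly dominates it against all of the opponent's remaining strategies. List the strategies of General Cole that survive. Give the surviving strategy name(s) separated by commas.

V

General Cole's strategy III is strictly dominated by I (A: 5>1, B: 9>0, C: -2>-4, D: 3>-9) and is removed.
Row A is eliminated: D beats it against every remaining column (I: -1>-5, II: 8>0, IV: 8>4, V: 1>-2).
Row B is eliminated: D beats it against every remaining column (I: -1>-7, II: 8>3, IV: 8>-6, V: 1>-7).
General Rowe's strategy C is strictly dominated by D (I: -1>-2, II: 8>-3, IV: 8>4, V: 1>-1) and is removed.
For General Cole, V strictly dominates I on the remaining rows (D: 7>3); eliminate I.
Column II is eliminated: IV beats it against every remaining row (D: 1>-3).
Column IV is eliminated: V beats it against every remaining row (D: 7>1).
Among the remaining strategies, none is strictly dominated by another pure strategy of the same player, so the elimination stops.
Surviving strategies — General Rowe: {D}; General Cole: {V}.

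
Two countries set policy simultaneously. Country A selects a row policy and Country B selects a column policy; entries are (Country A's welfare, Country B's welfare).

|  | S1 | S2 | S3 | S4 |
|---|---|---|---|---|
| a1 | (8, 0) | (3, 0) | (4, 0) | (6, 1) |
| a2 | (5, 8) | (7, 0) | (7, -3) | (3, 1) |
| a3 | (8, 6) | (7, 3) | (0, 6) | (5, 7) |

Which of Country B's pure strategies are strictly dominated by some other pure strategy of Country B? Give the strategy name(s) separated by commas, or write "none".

Nothing dominates S1: S2 at a1 (0=0); S3 at a1 (0=0); S4 at a2 (8>1).
S2 is strictly dominated by S4 (a1: 1>0, a2: 1>0, a3: 7>3).
S3: dominated, since S4 does at least as well everywhere (a1: 1>0, a2: 1>-3, a3: 7>6).
S4: no other strategy beats it everywhere (S1 at a1 (1>0); S2 at a1 (1>0); S3 at a1 (1>0)).

S2, S3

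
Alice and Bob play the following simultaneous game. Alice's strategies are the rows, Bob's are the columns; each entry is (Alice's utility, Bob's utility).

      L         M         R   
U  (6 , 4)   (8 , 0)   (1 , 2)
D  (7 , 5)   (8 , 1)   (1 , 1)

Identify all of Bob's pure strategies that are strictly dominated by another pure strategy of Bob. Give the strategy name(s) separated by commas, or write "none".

L is not dominated — it holds its own against M at U (4>0); R at U (4>2).
L strictly dominates M — U: 4>0, D: 5>1.
R is strictly dominated by L (U: 4>2, D: 5>1).

M, R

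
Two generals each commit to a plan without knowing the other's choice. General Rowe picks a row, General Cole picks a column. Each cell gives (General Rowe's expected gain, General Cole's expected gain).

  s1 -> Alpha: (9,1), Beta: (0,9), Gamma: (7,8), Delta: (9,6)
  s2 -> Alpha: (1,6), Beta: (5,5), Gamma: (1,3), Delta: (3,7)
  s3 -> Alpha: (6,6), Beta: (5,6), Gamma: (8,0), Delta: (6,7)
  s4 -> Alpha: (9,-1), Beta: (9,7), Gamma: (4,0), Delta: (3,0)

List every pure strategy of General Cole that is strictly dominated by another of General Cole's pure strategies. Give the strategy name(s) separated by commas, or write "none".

Alpha: dominated, since Delta does at least as well everywhere (s1: 6>1, s2: 7>6, s3: 7>6, s4: 0>-1).
Beta is not dominated — it holds its own against Alpha at s1 (9>1); Gamma at s1 (9>8); Delta at s1 (9>6).
Beta strictly dominates Gamma — s1: 9>8, s2: 5>3, s3: 6>0, s4: 7>0.
Delta: no other strategy beats it everywhere (Alpha at s1 (6>1); Beta at s2 (7>5); Gamma at s2 (7>3)).

Alpha, Gamma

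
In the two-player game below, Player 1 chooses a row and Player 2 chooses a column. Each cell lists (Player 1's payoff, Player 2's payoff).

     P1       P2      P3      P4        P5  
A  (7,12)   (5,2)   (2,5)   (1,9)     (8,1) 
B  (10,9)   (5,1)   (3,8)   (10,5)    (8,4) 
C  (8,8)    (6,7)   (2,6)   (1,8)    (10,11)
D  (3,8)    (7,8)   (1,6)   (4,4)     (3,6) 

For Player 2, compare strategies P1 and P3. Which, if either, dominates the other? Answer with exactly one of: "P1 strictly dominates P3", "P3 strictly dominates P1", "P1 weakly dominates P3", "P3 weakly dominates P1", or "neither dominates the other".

P1 strictly dominates P3

Compare P1 to P3 across each opponent action: A: 12>5, B: 9>8, C: 8>6, D: 8>6.
Every comparison favours P1, so P1 strictly dominates P3.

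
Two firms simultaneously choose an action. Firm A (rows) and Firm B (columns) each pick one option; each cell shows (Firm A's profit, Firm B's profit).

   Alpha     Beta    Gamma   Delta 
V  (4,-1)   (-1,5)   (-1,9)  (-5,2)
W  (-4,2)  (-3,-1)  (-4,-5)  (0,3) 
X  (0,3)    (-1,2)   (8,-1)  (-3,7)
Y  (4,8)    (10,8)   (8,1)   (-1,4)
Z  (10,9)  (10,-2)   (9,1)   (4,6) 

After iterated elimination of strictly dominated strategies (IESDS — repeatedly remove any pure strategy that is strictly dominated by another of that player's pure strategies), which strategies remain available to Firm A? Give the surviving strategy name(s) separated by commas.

For Firm A, Z strictly dominates V on the remaining columns (Alpha: 10>4, Beta: 10>-1, Gamma: 9>-1, Delta: 4>-5); eliminate V.
For Firm A, Z strictly dominates W on the remaining columns (Alpha: 10>-4, Beta: 10>-3, Gamma: 9>-4, Delta: 4>0); eliminate W.
Row X is eliminated: Z beats it against every remaining column (Alpha: 10>0, Beta: 10>-1, Gamma: 9>8, Delta: 4>-3).
For Firm B, Alpha strictly dominates Gamma on the remaining rows (Y: 8>1, Z: 9>1); eliminate Gamma.
For Firm B, Alpha strictly dominates Delta on the remaining rows (Y: 8>4, Z: 9>6); eliminate Delta.
Among the remaining strategies, none is strictly dominated by another pure strategy of the same player, so the elimination stops.
Surviving strategies — Firm A: {Y, Z}; Firm B: {Alpha, Beta}.

Y, Z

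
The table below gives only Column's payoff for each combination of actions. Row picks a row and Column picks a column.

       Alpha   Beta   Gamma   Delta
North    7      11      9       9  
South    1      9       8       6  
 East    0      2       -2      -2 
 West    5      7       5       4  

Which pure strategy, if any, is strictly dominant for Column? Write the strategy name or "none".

Beta

Beta vs Alpha: North: 11>7, South: 9>1, East: 2>0, West: 7>5.
Beta vs Gamma: North: 11>9, South: 9>8, East: 2>-2, West: 7>5.
Beta vs Delta: North: 11>9, South: 9>6, East: 2>-2, West: 7>4.
Beta strictly beats every other strategy against every opponent action, so it is strictly dominant.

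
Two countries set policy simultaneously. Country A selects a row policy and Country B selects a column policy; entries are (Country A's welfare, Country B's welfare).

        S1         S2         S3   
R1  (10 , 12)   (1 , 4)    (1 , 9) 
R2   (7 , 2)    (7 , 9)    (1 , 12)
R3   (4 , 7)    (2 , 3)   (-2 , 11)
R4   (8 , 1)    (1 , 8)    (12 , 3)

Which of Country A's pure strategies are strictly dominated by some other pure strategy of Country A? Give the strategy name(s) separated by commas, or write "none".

R1: no other strategy beats it everywhere (R2 at S1 (10>7); R3 at S1 (10>4); R4 at S1 (10>8)).
R2: no other strategy beats it everywhere (R1 at S2 (7>1); R3 at S1 (7>4); R4 at S2 (7>1)).
R2 strictly dominates R3 — S1: 7>4, S2: 7>2, S3: 1>-2.
R4: no other strategy beats it everywhere (R1 at S2 (1=1); R2 at S1 (8>7); R3 at S1 (8>4)).

R3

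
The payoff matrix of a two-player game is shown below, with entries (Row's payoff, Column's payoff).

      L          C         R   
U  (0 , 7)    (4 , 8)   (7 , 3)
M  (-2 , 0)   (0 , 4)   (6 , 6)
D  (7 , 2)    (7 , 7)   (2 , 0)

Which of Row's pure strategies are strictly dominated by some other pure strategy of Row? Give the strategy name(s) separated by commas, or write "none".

M

Nothing dominates U: M at L (0>-2); D at R (7>2).
U strictly dominates M — L: 0>-2, C: 4>0, R: 7>6.
Nothing dominates D: U at L (7>0); M at L (7>-2).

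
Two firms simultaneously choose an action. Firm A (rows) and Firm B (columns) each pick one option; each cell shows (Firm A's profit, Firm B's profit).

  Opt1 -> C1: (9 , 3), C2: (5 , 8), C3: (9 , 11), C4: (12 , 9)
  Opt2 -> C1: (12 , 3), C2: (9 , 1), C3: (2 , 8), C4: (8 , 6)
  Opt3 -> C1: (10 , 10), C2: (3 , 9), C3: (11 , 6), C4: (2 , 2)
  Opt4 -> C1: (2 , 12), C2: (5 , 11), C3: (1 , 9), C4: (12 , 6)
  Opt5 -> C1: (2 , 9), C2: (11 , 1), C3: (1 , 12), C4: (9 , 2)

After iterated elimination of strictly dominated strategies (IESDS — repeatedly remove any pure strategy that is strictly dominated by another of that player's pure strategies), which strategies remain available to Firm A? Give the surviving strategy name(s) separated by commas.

Opt1, Opt2, Opt3, Opt5

For Firm B, C3 strictly dominates C4 on the remaining rows (Opt1: 11>9, Opt2: 8>6, Opt3: 6>2, Opt4: 9>6, Opt5: 12>2); eliminate C4.
Row Opt4 is eliminated: Opt2 beats it against every remaining column (C1: 12>2, C2: 9>5, C3: 2>1).
Among the remaining strategies, none is strictly dominated by another pure strategy of the same player, so the elimination stops.
Surviving strategies — Firm A: {Opt1, Opt2, Opt3, Opt5}; Firm B: {C1, C2, C3}.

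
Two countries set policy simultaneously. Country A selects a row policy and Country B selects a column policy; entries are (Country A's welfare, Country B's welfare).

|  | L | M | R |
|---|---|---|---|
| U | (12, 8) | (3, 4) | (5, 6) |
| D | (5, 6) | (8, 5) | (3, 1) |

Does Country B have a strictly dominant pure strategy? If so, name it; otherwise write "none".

L

L vs M: U: 8>4, D: 6>5.
L vs R: U: 8>6, D: 6>1.
L strictly beats every other strategy against every opponent action, so it is strictly dominant.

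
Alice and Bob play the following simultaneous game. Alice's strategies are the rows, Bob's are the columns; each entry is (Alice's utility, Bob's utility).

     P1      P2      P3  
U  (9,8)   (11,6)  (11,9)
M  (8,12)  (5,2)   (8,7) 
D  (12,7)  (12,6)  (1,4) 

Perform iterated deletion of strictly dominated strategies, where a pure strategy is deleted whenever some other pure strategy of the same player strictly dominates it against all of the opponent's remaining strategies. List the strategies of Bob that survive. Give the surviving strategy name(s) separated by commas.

For Alice, U strictly dominates M on the remaining columns (P1: 9>8, P2: 11>5, P3: 11>8); eliminate M.
Column P2 is eliminated: P1 beats it against every remaining row (U: 8>6, D: 7>6).
Among the remaining strategies, none is strictly dominated by another pure strategy of the same player, so the elimination stops.
Surviving strategies — Alice: {U, D}; Bob: {P1, P3}.

P1, P3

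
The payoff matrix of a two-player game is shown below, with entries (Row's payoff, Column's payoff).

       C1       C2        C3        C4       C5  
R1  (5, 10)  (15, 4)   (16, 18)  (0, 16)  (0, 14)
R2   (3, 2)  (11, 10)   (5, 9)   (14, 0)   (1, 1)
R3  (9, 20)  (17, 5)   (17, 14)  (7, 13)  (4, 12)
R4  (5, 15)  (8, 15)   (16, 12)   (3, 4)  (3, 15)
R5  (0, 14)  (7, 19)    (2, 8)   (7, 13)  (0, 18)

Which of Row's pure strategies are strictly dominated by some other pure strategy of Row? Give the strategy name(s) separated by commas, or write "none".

R3 strictly dominates R1 — C1: 9>5, C2: 17>15, C3: 17>16, C4: 7>0, C5: 4>0.
R2: no other strategy beats it everywhere (R1 at C4 (14>0); R3 at C4 (14>7); R4 at C2 (11>8); R5 at C1 (3>0)).
R3: no other strategy beats it everywhere (R1 at C1 (9>5); R2 at C1 (9>3); R4 at C1 (9>5); R5 at C1 (9>0)).
R4 is strictly dominated by R3 (C1: 9>5, C2: 17>8, C3: 17>16, C4: 7>3, C5: 4>3).
R5: dominated, since R2 does at least as well everywhere (C1: 3>0, C2: 11>7, C3: 5>2, C4: 14>7, C5: 1>0).

R1, R4, R5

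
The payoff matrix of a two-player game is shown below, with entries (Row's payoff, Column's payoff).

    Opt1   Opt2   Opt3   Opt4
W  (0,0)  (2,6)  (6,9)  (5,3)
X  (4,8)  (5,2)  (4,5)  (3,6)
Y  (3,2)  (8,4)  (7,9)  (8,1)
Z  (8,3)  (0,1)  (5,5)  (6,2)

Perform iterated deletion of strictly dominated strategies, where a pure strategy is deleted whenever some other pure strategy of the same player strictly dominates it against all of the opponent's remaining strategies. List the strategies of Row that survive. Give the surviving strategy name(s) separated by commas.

Y

For Row, Y strictly dominates W on the remaining columns (Opt1: 3>0, Opt2: 8>2, Opt3: 7>6, Opt4: 8>5); eliminate W.
Column's strategy Opt2 is strictly dominated by Opt3 (X: 5>2, Y: 9>4, Z: 5>1) and is removed.
Row's strategy X is strictly dominated by Z (Opt1: 8>4, Opt3: 5>4, Opt4: 6>3) and is removed.
Column's strategy Opt1 is strictly dominated by Opt3 (Y: 9>2, Z: 5>3) and is removed.
Row Z is eliminated: Y beats it against every remaining column (Opt3: 7>5, Opt4: 8>6).
For Column, Opt3 strictly dominates Opt4 on the remaining rows (Y: 9>1); eliminate Opt4.
Among the remaining strategies, none is strictly dominated by another pure strategy of the same player, so the elimination stops.
Surviving strategies — Row: {Y}; Column: {Opt3}.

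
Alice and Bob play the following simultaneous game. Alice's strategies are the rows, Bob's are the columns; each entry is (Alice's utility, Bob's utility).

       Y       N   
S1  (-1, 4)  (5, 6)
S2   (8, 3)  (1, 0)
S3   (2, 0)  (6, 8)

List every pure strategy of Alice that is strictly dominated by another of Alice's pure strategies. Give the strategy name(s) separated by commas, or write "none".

S1

S1 is strictly dominated by S3 (Y: 2>-1, N: 6>5).
S2: no other strategy beats it everywhere (S1 at Y (8>-1); S3 at Y (8>2)).
S3 is not dominated — it holds its own against S1 at Y (2>-1); S2 at N (6>1).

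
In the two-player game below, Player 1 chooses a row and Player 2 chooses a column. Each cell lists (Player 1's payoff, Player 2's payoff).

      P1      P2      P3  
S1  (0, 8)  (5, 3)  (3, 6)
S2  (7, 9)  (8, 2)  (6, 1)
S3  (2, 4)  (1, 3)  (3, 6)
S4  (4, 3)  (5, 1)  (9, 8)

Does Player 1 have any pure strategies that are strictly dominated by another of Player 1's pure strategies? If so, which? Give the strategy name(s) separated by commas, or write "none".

S2 strictly dominates S1 — P1: 7>0, P2: 8>5, P3: 6>3.
Nothing dominates S2: S1 at P1 (7>0); S3 at P1 (7>2); S4 at P1 (7>4).
S2 strictly dominates S3 — P1: 7>2, P2: 8>1, P3: 6>3.
Nothing dominates S4: S1 at P1 (4>0); S2 at P3 (9>6); S3 at P1 (4>2).

S1, S3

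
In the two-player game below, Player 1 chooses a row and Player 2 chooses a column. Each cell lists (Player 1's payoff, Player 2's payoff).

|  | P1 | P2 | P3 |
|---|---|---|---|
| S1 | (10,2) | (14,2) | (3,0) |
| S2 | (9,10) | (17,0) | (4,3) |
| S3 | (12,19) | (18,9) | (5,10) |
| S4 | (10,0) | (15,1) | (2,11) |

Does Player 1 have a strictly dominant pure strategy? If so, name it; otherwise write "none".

S3 vs S1: P1: 12>10, P2: 18>14, P3: 5>3.
S3 vs S2: P1: 12>9, P2: 18>17, P3: 5>4.
S3 vs S4: P1: 12>10, P2: 18>15, P3: 5>2.
S3 strictly beats every other strategy against every opponent action, so it is strictly dominant.

S3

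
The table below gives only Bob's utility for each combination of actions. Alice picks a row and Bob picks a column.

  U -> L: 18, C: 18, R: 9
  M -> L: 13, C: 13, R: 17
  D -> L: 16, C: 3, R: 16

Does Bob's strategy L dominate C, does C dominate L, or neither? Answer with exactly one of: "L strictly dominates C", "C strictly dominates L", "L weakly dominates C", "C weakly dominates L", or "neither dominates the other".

L weakly dominates C

L's payoffs vs C's, by Alice's action — U: 18=18, M: 13=13, D: 16>3.
L is at least as good everywhere and strictly better somewhere (tied only at U, M), so L weakly but not strictly dominates C.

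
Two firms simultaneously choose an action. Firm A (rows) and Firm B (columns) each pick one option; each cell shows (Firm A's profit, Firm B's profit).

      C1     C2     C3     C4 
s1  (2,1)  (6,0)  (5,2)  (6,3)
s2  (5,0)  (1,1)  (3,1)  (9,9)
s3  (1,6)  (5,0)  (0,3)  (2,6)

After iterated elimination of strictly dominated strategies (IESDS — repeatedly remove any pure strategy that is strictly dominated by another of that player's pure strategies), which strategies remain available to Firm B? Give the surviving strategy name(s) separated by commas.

C4

For Firm A, s1 strictly dominates s3 on the remaining columns (C1: 2>1, C2: 6>5, C3: 5>0, C4: 6>2); eliminate s3.
Firm B's strategy C1 is strictly dominated by C3 (s1: 2>1, s2: 1>0) and is removed.
Column C2 is eliminated: C4 beats it against every remaining row (s1: 3>0, s2: 9>1).
Column C3 is eliminated: C4 beats it against every remaining row (s1: 3>2, s2: 9>1).
Row s1 is eliminated: s2 beats it against every remaining column (C4: 9>6).
Among the remaining strategies, none is strictly dominated by another pure strategy of the same player, so the elimination stops.
Surviving strategies — Firm A: {s2}; Firm B: {C4}.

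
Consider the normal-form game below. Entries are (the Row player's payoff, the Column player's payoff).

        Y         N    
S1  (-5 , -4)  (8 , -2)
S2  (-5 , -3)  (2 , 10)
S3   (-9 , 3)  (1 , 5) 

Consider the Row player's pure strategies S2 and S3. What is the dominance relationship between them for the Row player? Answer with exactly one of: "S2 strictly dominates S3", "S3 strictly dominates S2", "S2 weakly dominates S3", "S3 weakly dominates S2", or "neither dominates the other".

S2's payoffs vs S3's, by the Column player's action — Y: -5>-9, N: 2>1.
S2 gives a strictly higher payoff against every action of the Column player, so S2 strictly dominates S3.

S2 strictly dominates S3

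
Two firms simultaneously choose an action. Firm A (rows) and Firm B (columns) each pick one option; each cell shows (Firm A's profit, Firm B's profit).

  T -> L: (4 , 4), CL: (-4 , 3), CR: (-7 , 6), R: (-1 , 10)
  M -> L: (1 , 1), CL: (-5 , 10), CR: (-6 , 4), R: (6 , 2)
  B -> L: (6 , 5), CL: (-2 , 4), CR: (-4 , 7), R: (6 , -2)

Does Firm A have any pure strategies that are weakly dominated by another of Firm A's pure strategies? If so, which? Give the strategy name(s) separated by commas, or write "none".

B weakly dominates T — L: 6>4, CL: -2>-4, CR: -4>-7, R: 6>-1.
M: dominated, since B does at least as well everywhere (L: 6>1, CL: -2>-5, CR: -4>-6, R: 6=6).
B: no other strategy beats it everywhere (T at L (6>4); M at L (6>1)).

T, M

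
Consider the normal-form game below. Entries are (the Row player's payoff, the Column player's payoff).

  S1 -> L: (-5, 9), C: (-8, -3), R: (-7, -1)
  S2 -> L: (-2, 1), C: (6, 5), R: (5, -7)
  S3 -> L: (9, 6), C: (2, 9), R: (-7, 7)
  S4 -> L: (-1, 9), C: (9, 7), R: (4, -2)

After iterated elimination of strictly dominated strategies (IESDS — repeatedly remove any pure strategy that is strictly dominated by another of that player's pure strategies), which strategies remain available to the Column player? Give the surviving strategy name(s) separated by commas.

For the Row player, S2 strictly dominates S1 on the remaining columns (L: -2>-5, C: 6>-8, R: 5>-7); eliminate S1.
The Column player's strategy R is strictly dominated by C (S2: 5>-7, S3: 9>7, S4: 7>-2) and is removed.
For the Row player, S4 strictly dominates S2 on the remaining columns (L: -1>-2, C: 9>6); eliminate S2.
Among the remaining strategies, none is strictly dominated by another pure strategy of the same player, so the elimination stops.
Surviving strategies — the Row player: {S3, S4}; the Column player: {L, C}.

L, C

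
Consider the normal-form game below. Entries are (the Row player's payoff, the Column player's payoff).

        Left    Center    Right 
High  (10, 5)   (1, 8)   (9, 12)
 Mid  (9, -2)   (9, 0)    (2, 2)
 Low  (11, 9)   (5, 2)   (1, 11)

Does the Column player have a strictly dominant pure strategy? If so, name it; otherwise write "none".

Right vs Left: High: 12>5, Mid: 2>-2, Low: 11>9.
Right vs Center: High: 12>8, Mid: 2>0, Low: 11>2.
Right strictly beats every other strategy against every opponent action, so it is strictly dominant.

Right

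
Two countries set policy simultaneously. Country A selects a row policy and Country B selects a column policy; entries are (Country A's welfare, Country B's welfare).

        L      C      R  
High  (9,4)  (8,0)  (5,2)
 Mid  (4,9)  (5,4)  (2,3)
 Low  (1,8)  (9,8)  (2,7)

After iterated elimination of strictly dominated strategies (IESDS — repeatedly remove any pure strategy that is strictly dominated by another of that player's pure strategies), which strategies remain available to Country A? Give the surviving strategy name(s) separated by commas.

Country A's strategy Mid is strictly dominated by High (L: 9>4, C: 8>5, R: 5>2) and is removed.
For Country B, L strictly dominates R on the remaining rows (High: 4>2, Low: 8>7); eliminate R.
Among the remaining strategies, none is strictly dominated by another pure strategy of the same player, so the elimination stops.
Surviving strategies — Country A: {High, Low}; Country B: {L, C}.

High, Low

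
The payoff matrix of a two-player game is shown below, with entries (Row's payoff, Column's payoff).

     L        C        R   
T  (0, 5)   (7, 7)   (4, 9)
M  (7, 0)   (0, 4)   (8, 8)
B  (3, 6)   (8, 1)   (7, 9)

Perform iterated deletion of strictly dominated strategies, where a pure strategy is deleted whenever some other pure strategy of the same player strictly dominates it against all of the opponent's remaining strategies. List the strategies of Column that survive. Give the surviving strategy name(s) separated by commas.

R

Row T is eliminated: B beats it against every remaining column (L: 3>0, C: 8>7, R: 7>4).
Column's strategy L is strictly dominated by R (M: 8>0, B: 9>6) and is removed.
Column C is eliminated: R beats it against every remaining row (M: 8>4, B: 9>1).
Row B is eliminated: M beats it against every remaining column (R: 8>7).
Among the remaining strategies, none is strictly dominated by another pure strategy of the same player, so the elimination stops.
Surviving strategies — Row: {M}; Column: {R}.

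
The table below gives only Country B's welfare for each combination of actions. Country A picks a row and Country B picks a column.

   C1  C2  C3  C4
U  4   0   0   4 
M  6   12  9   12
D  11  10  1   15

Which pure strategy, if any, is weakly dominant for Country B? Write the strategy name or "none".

C4 vs C1: U: 4=4, M: 12>6, D: 15>11.
C4 vs C2: U: 4>0, M: 12=12, D: 15>10.
C4 vs C3: U: 4>0, M: 12>9, D: 15>1.
C4 is at least as good as every other strategy against every opponent action, so it is weakly dominant.

C4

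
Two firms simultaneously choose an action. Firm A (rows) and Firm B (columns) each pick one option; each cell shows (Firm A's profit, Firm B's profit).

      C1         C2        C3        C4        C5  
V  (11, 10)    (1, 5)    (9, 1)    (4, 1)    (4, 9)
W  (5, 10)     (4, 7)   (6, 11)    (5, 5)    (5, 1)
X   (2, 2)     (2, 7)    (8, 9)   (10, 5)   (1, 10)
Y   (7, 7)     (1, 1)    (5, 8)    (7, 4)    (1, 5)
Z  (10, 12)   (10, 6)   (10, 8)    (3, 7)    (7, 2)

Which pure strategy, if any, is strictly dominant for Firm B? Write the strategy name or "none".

C1 fails to dominate C2 at X (2<7).
C2 fails to dominate C1 at V (5<10).
C3 fails to dominate C1 at V (1<10).
C4 fails to dominate C1 at V (1<10).
C5 fails to dominate C1 at V (9<10).
No single strategy dominates all the others.

none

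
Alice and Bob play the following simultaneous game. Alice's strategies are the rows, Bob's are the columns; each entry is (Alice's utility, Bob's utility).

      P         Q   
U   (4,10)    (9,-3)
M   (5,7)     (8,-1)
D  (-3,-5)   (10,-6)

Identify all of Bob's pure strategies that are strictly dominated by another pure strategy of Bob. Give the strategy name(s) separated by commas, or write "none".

P is not dominated — it holds its own against Q at U (10>-3).
P strictly dominates Q — U: 10>-3, M: 7>-1, D: -5>-6.

Q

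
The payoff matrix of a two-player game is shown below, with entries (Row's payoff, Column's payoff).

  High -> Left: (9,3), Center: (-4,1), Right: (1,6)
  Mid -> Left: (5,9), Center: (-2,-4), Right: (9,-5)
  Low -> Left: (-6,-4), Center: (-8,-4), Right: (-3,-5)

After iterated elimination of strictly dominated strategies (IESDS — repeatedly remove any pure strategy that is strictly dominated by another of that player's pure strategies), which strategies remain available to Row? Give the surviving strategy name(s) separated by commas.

High, Mid

Row Low is eliminated: High beats it against every remaining column (Left: 9>-6, Center: -4>-8, Right: 1>-3).
Column Center is eliminated: Left beats it against every remaining row (High: 3>1, Mid: 9>-4).
Among the remaining strategies, none is strictly dominated by another pure strategy of the same player, so the elimination stops.
Surviving strategies — Row: {High, Mid}; Column: {Left, Right}.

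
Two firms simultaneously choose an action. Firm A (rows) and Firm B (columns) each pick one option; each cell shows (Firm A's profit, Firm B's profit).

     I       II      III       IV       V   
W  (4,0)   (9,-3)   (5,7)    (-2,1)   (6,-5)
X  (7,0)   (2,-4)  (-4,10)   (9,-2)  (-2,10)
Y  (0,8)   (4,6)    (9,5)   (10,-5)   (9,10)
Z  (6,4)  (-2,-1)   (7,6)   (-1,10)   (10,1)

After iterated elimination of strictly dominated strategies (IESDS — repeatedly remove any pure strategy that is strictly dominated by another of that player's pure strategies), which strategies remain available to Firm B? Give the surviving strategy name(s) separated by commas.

I, III, IV, V

Column II is eliminated: I beats it against every remaining row (W: 0>-3, X: 0>-4, Y: 8>6, Z: 4>-1).
For Firm A, Z strictly dominates W on the remaining columns (I: 6>4, III: 7>5, IV: -1>-2, V: 10>6); eliminate W.
Among the remaining strategies, none is strictly dominated by another pure strategy of the same player, so the elimination stops.
Surviving strategies — Firm A: {X, Y, Z}; Firm B: {I, III, IV, V}.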